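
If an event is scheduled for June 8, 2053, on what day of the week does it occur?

Sunday

Doomsday rule: the anchor day for the 2000s is Tuesday. For year 53: 53÷12 = 4 r 5, and 5÷4 = 1, so 4+5+1 = 10.
Tuesday + 10 ≡ Friday — that's 2053's doomsday.
In June the doomsday date is Jun 6.
Jun 8 is 2 days after Jun 6; 2 mod 7 = 2, so Friday + 2 = Sunday.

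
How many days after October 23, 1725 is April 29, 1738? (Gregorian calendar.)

4571

Oct 23, 1725 → Oct 23, 1726: 365 days.
Oct 23, 1726 → Oct 23, 1727: 365 days.
Oct 23, 1727 → Oct 23, 1728: 366 days (Feb 29, 1728 is in that span).
Oct 23, 1728 → Oct 23, 1729: 365 days.
Oct 23, 1729 → Oct 23, 1730: 365 days.
Oct 23, 1730 → Oct 23, 1731: 365 days.
Oct 23, 1731 → Oct 23, 1732: 366 days (Feb 29, 1732 is in that span).
Oct 23, 1732 → Oct 23, 1733: 365 days.
Oct 23, 1733 → Oct 23, 1734: 365 days.
Oct 23, 1734 → Oct 23, 1735: 365 days.
Oct 23, 1735 → Oct 23, 1736: 366 days (Feb 29, 1736 is in that span).
Oct 23, 1736 → Oct 23, 1737: 365 days.
Oct 23, 1737 → Nov 23, 1737: 31 days (October has 31).
Nov 23, 1737 → Dec 23, 1737: 30 days (November has 30).
Dec 23, 1737 → Jan 23, 1738: 31 days (December has 31).
Jan 23, 1738 → Feb 23, 1738: 31 days (January has 31).
Feb 23, 1738 → Mar 23, 1738: 28 days (February has 28).
Mar 23, 1738 → Apr 23, 1738: 31 days (March has 31).
Apr 23, 1738 → Apr 29, 1738: 6 days.
Total: 4571 days.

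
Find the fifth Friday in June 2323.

June 29, 2323

June 1, 2323 is a Friday.
The first Friday is therefore June 1 (same day).
The fifth Friday is 1 + 4×7 = June 29.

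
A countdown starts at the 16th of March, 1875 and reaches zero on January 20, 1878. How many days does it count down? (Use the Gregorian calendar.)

1041

Mar 16, 1875 → Mar 16, 1876: 366 days (Feb 29, 1876 is in that span).
Mar 16, 1876 → Mar 16, 1877: 365 days.
Mar 16, 1877 → Apr 16, 1877: 31 days (March has 31).
Apr 16, 1877 → May 16, 1877: 30 days (April has 30).
May 16, 1877 → Jun 16, 1877: 31 days (May has 31).
Jun 16, 1877 → Jul 16, 1877: 30 days (June has 30).
Jul 16, 1877 → Aug 16, 1877: 31 days (July has 31).
Aug 16, 1877 → Sep 16, 1877: 31 days (August has 31).
Sep 16, 1877 → Oct 16, 1877: 30 days (September has 30).
Oct 16, 1877 → Nov 16, 1877: 31 days (October has 31).
Nov 16, 1877 → Dec 16, 1877: 30 days (November has 30).
Dec 16, 1877 → Jan 16, 1878: 31 days (December has 31).
Jan 16, 1878 → Jan 20, 1878: 4 days.
Total: 1041 days.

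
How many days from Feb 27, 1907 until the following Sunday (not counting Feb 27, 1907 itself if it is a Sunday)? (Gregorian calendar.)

Feb 27, 1907 is a Wednesday.
From Wednesday to the next Sunday is 4 days.

4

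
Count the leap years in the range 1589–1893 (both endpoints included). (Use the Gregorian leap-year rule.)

74

Multiples of 4 in [1589,1893]: 76.
Of those, multiples of 100: 3 (not leap unless ÷400).
Multiples of 400: 1.
Leap years = 76 − 3 + 1 = 74.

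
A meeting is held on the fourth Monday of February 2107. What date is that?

February 1, 2107 is a Tuesday.
The first Monday is therefore February 7 (6 days later).
The fourth Monday is 7 + 3×7 = February 28.

February 28, 2107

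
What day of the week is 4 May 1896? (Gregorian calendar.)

Monday

January 1, 1896 is a Wednesday.
Jan 1, 1896 → Feb 1, 1896: 31 days (January has 31).
Feb 1, 1896 → Mar 1, 1896: 29 days (February has 29).
Mar 1, 1896 → Apr 1, 1896: 31 days (March has 31).
Apr 1, 1896 → May 1, 1896: 30 days (April has 30).
May 1, 1896 → May 4, 1896: 3 days.
Total: 124 days.
124 mod 7 = 5, so Wednesday + 5 = Monday.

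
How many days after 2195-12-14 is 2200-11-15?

1797

Dec 14, 2195 → Dec 14, 2196: 366 days (Feb 29, 2196 is in that span).
Dec 14, 2196 → Dec 14, 2197: 365 days.
Dec 14, 2197 → Dec 14, 2198: 365 days.
Dec 14, 2198 → Dec 14, 2199: 365 days.
Dec 14, 2199 → Jan 14, 2200: 31 days (December has 31).
Jan 14, 2200 → Feb 14, 2200: 31 days (January has 31).
Feb 14, 2200 → Mar 14, 2200: 28 days (February has 28).
Mar 14, 2200 → Apr 14, 2200: 31 days (March has 31).
Apr 14, 2200 → May 14, 2200: 30 days (April has 30).
May 14, 2200 → Jun 14, 2200: 31 days (May has 31).
Jun 14, 2200 → Jul 14, 2200: 30 days (June has 30).
Jul 14, 2200 → Aug 14, 2200: 31 days (July has 31).
Aug 14, 2200 → Sep 14, 2200: 31 days (August has 31).
Sep 14, 2200 → Oct 14, 2200: 30 days (September has 30).
Oct 14, 2200 → Nov 14, 2200: 31 days (October has 31).
Nov 14, 2200 → Nov 15, 2200: 1 days.
Total: 1797 days.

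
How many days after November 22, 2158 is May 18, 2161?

Nov 22, 2158 → Nov 22, 2159: 365 days.
Nov 22, 2159 → Nov 22, 2160: 366 days (Feb 29, 2160 is in that span).
Nov 22, 2160 → Dec 22, 2160: 30 days (November has 30).
Dec 22, 2160 → Jan 22, 2161: 31 days (December has 31).
Jan 22, 2161 → Feb 22, 2161: 31 days (January has 31).
Feb 22, 2161 → Mar 22, 2161: 28 days (February has 28).
Mar 22, 2161 → Apr 22, 2161: 31 days (March has 31).
Apr 22, 2161 → May 18, 2161: 26 days.
Total: 908 days.

908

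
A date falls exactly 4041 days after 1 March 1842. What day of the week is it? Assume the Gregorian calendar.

Thursday

First find the weekday of Mar 1, 1842. Doomsday rule: the anchor day for the 1800s is Friday. For year 42: 42÷12 = 3 r 6, and 6÷4 = 1, so 3+6+1 = 10.
Friday + 10 ≡ Monday — that's 1842's doomsday.
In March the doomsday date is Mar 14.
Mar 1 is 13 days before Mar 14; 13 mod 7 = 6, so Monday − 6 = Tuesday.
4041 mod 7 = 2, so 4041 days after a Tuesday is Tuesday + 2 = Thursday.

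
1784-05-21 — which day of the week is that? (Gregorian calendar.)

Doomsday rule: the anchor day for the 1700s is Sunday. For year 84: 84÷12 = 7 r 0, and 0÷4 = 0, so 7+0+0 = 7.
Sunday + 7 ≡ Sunday — that's 1784's doomsday.
In May the doomsday date is May 9.
May 21 is 12 days after May 9; 12 mod 7 = 5, so Sunday + 5 = Friday.

Friday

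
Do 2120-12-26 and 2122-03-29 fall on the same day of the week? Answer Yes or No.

From Dec 26, 2120 to Mar 29, 2122 is 458 days.
458 mod 7 = 3, so they are different weekdays.
(Dec 26, 2120 is a Thursday; Mar 29, 2122 is a Sunday.)

No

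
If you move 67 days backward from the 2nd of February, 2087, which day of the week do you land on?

Wednesday

Feb 2, 2087 is a Sunday.
67 mod 7 = 4, so 67 days before a Sunday is Sunday − 4 = Wednesday.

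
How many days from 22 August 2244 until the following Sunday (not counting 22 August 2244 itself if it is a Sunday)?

3

Aug 22, 2244 is a Thursday.
From Thursday to the next Sunday is 3 days.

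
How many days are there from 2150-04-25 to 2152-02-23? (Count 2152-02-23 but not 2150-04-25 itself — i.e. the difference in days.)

669

Apr 25, 2150 → Apr 25, 2151: 365 days.
Apr 25, 2151 → May 25, 2151: 30 days (April has 30).
May 25, 2151 → Jun 25, 2151: 31 days (May has 31).
Jun 25, 2151 → Jul 25, 2151: 30 days (June has 30).
Jul 25, 2151 → Aug 25, 2151: 31 days (July has 31).
Aug 25, 2151 → Sep 25, 2151: 31 days (August has 31).
Sep 25, 2151 → Oct 25, 2151: 30 days (September has 30).
Oct 25, 2151 → Nov 25, 2151: 31 days (October has 31).
Nov 25, 2151 → Dec 25, 2151: 30 days (November has 30).
Dec 25, 2151 → Jan 25, 2152: 31 days (December has 31).
Jan 25, 2152 → Feb 23, 2152: 29 days.
Total: 669 days.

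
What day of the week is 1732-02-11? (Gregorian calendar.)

Monday

Doomsday rule: the anchor day for the 1700s is Sunday. For year 32: 32÷12 = 2 r 8, and 8÷4 = 2, so 2+8+2 = 12.
Sunday + 12 ≡ Friday — that's 1732's doomsday.
In February the doomsday date is Feb 29 (1732 is a leap year (divisible by 4)).
Feb 11 is 18 days before Feb 29; 18 mod 7 = 4, so Friday − 4 = Monday.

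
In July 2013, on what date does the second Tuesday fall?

July 9, 2013

July 1, 2013 is a Monday.
The first Tuesday is therefore July 2 (1 days later).
The second Tuesday is 2 + 1×7 = July 9.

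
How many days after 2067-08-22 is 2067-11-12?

Aug 22, 2067 → Sep 22, 2067: 31 days (August has 31).
Sep 22, 2067 → Oct 22, 2067: 30 days (September has 30).
Oct 22, 2067 → Nov 12, 2067: 21 days.
Total: 82 days.

82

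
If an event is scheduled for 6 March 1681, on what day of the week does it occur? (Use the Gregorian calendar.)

Thursday

Doomsday rule: the anchor day for the 1600s is Tuesday. For year 81: 81÷12 = 6 r 9, and 9÷4 = 2, so 6+9+2 = 17.
Tuesday + 17 ≡ Friday — that's 1681's doomsday.
In March the doomsday date is Mar 14.
Mar 6 is 8 days before Mar 14; 8 mod 7 = 1, so Friday − 1 = Thursday.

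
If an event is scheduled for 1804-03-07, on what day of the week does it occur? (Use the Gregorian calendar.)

Wednesday

Doomsday rule: the anchor day for the 1800s is Friday. For year 04: 4÷12 = 0 r 4, and 4÷4 = 1, so 0+4+1 = 5.
Friday + 5 ≡ Wednesday — that's 1804's doomsday.
In March the doomsday date is Mar 14.
Mar 7 is 7 days before Mar 14; 7 mod 7 = 0, so Wednesday − 0 = Wednesday.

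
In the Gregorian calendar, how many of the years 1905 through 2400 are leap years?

Multiples of 4 in [1905,2400]: 124.
Of those, multiples of 100: 5 (not leap unless ÷400).
Multiples of 400: 2.
Leap years = 124 − 5 + 2 = 121.

121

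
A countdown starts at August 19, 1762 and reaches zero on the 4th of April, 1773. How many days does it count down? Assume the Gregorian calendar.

Aug 19, 1762 → Aug 19, 1763: 365 days.
Aug 19, 1763 → Aug 19, 1764: 366 days (Feb 29, 1764 is in that span).
Aug 19, 1764 → Aug 19, 1765: 365 days.
Aug 19, 1765 → Aug 19, 1766: 365 days.
Aug 19, 1766 → Aug 19, 1767: 365 days.
Aug 19, 1767 → Aug 19, 1768: 366 days (Feb 29, 1768 is in that span).
Aug 19, 1768 → Aug 19, 1769: 365 days.
Aug 19, 1769 → Aug 19, 1770: 365 days.
Aug 19, 1770 → Aug 19, 1771: 365 days.
Aug 19, 1771 → Aug 19, 1772: 366 days (Feb 29, 1772 is in that span).
Aug 19, 1772 → Sep 19, 1772: 31 days (August has 31).
Sep 19, 1772 → Oct 19, 1772: 30 days (September has 30).
Oct 19, 1772 → Nov 19, 1772: 31 days (October has 31).
Nov 19, 1772 → Dec 19, 1772: 30 days (November has 30).
Dec 19, 1772 → Jan 19, 1773: 31 days (December has 31).
Jan 19, 1773 → Feb 19, 1773: 31 days (January has 31).
Feb 19, 1773 → Mar 19, 1773: 28 days (February has 28).
Mar 19, 1773 → Apr 4, 1773: 16 days.
Total: 3881 days.

3881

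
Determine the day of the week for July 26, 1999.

Monday

January 1, 1999 is a Friday.
Jan 1, 1999 → Feb 1, 1999: 31 days (January has 31).
Feb 1, 1999 → Mar 1, 1999: 28 days (February has 28).
Mar 1, 1999 → Apr 1, 1999: 31 days (March has 31).
Apr 1, 1999 → May 1, 1999: 30 days (April has 30).
May 1, 1999 → Jun 1, 1999: 31 days (May has 31).
Jun 1, 1999 → Jul 1, 1999: 30 days (June has 30).
Jul 1, 1999 → Jul 26, 1999: 25 days.
Total: 206 days.
206 mod 7 = 3, so Friday + 3 = Monday.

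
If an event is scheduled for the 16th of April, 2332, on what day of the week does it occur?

Saturday

Doomsday rule: the anchor day for the 2300s is Wednesday. For year 32: 32÷12 = 2 r 8, and 8÷4 = 2, so 2+8+2 = 12.
Wednesday + 12 ≡ Monday — that's 2332's doomsday.
In April the doomsday date is Apr 4.
Apr 16 is 12 days after Apr 4; 12 mod 7 = 5, so Monday + 5 = Saturday.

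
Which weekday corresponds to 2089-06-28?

Doomsday rule: the anchor day for the 2000s is Tuesday. For year 89: 89÷12 = 7 r 5, and 5÷4 = 1, so 7+5+1 = 13.
Tuesday + 13 ≡ Monday — that's 2089's doomsday.
In June the doomsday date is Jun 6.
Jun 28 is 22 days after Jun 6; 22 mod 7 = 1, so Monday + 1 = Tuesday.

Tuesday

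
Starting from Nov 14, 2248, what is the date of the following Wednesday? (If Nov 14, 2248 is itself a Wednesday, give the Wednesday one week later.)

November 15, 2248

Nov 14, 2248 is a Tuesday.
From Tuesday to the next Wednesday is 1 day.
Nov 14, 2248 + 1 = Nov 15, 2248.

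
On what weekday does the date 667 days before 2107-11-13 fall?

Friday

First find the weekday of Nov 13, 2107. Doomsday rule: the anchor day for the 2100s is Sunday. For year 07: 7÷12 = 0 r 7, and 7÷4 = 1, so 0+7+1 = 8.
Sunday + 8 ≡ Monday — that's 2107's doomsday.
In November the doomsday date is Nov 7.
Nov 13 is 6 days after Nov 7; 6 mod 7 = 6, so Monday + 6 = Sunday.
667 mod 7 = 2, so 667 days before a Sunday is Sunday − 2 = Friday.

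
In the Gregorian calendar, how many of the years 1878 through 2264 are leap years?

Multiples of 4 in [1878,2264]: 97.
Of those, multiples of 100: 4 (not leap unless ÷400).
Multiples of 400: 1.
Leap years = 97 − 4 + 1 = 94.

94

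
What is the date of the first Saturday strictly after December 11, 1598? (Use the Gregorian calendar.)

Dec 11, 1598 is a Friday.
From Friday to the next Saturday is 1 day.
Dec 11, 1598 + 1 = Dec 12, 1598.

December 12, 1598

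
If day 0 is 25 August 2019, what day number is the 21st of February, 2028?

3102

Aug 25, 2019 → Aug 25, 2020: 366 days (Feb 29, 2020 is in that span).
Aug 25, 2020 → Aug 25, 2021: 365 days.
Aug 25, 2021 → Aug 25, 2022: 365 days.
Aug 25, 2022 → Aug 25, 2023: 365 days.
Aug 25, 2023 → Aug 25, 2024: 366 days (Feb 29, 2024 is in that span).
Aug 25, 2024 → Aug 25, 2025: 365 days.
Aug 25, 2025 → Aug 25, 2026: 365 days.
Aug 25, 2026 → Aug 25, 2027: 365 days.
Aug 25, 2027 → Sep 25, 2027: 31 days (August has 31).
Sep 25, 2027 → Oct 25, 2027: 30 days (September has 30).
Oct 25, 2027 → Nov 25, 2027: 31 days (October has 31).
Nov 25, 2027 → Dec 25, 2027: 30 days (November has 30).
Dec 25, 2027 → Jan 25, 2028: 31 days (December has 31).
Jan 25, 2028 → Feb 21, 2028: 27 days.
Total: 3102 days.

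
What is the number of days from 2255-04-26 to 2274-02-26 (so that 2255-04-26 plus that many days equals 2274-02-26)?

6881

Apr 26, 2255 → Apr 26, 2256: 366 days (Feb 29, 2256 is in that span).
Apr 26, 2256 → Apr 26, 2257: 365 days.
Apr 26, 2257 → Apr 26, 2258: 365 days.
Apr 26, 2258 → Apr 26, 2259: 365 days.
Apr 26, 2259 → Apr 26, 2260: 366 days (Feb 29, 2260 is in that span).
Apr 26, 2260 → Apr 26, 2261: 365 days.
Apr 26, 2261 → Apr 26, 2262: 365 days.
Apr 26, 2262 → Apr 26, 2263: 365 days.
Apr 26, 2263 → Apr 26, 2264: 366 days (Feb 29, 2264 is in that span).
Apr 26, 2264 → Apr 26, 2265: 365 days.
Apr 26, 2265 → Apr 26, 2266: 365 days.
Apr 26, 2266 → Apr 26, 2267: 365 days.
Apr 26, 2267 → Apr 26, 2268: 366 days (Feb 29, 2268 is in that span).
Apr 26, 2268 → Apr 26, 2269: 365 days.
Apr 26, 2269 → Apr 26, 2270: 365 days.
Apr 26, 2270 → Apr 26, 2271: 365 days.
Apr 26, 2271 → Apr 26, 2272: 366 days (Feb 29, 2272 is in that span).
Apr 26, 2272 → Apr 26, 2273: 365 days.
Apr 26, 2273 → May 26, 2273: 30 days (April has 30).
May 26, 2273 → Jun 26, 2273: 31 days (May has 31).
Jun 26, 2273 → Jul 26, 2273: 30 days (June has 30).
Jul 26, 2273 → Aug 26, 2273: 31 days (July has 31).
Aug 26, 2273 → Sep 26, 2273: 31 days (August has 31).
Sep 26, 2273 → Oct 26, 2273: 30 days (September has 30).
Oct 26, 2273 → Nov 26, 2273: 31 days (October has 31).
Nov 26, 2273 → Dec 26, 2273: 30 days (November has 30).
Dec 26, 2273 → Jan 26, 2274: 31 days (December has 31).
Jan 26, 2274 → Feb 26, 2274: 31 days.
Total: 6881 days.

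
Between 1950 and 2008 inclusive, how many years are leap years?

Multiples of 4 in [1950,2008]: 15.
Of those, multiples of 100: 1 (not leap unless ÷400).
Multiples of 400: 1.
Leap years = 15 − 1 + 1 = 15.

15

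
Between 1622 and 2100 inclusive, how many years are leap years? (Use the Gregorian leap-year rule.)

116

Multiples of 4 in [1622,2100]: 120.
Of those, multiples of 100: 5 (not leap unless ÷400).
Multiples of 400: 1.
Leap years = 120 − 5 + 1 = 116.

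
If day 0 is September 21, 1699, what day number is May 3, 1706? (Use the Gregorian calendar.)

2415

Sep 21, 1699 → Sep 21, 1700: 365 days.
Sep 21, 1700 → Sep 21, 1701: 365 days.
Sep 21, 1701 → Sep 21, 1702: 365 days.
Sep 21, 1702 → Sep 21, 1703: 365 days.
Sep 21, 1703 → Sep 21, 1704: 366 days (Feb 29, 1704 is in that span).
Sep 21, 1704 → Sep 21, 1705: 365 days.
Sep 21, 1705 → Oct 21, 1705: 30 days (September has 30).
Oct 21, 1705 → Nov 21, 1705: 31 days (October has 31).
Nov 21, 1705 → Dec 21, 1705: 30 days (November has 30).
Dec 21, 1705 → Jan 21, 1706: 31 days (December has 31).
Jan 21, 1706 → Feb 21, 1706: 31 days (January has 31).
Feb 21, 1706 → Mar 21, 1706: 28 days (February has 28).
Mar 21, 1706 → Apr 21, 1706: 31 days (March has 31).
Apr 21, 1706 → May 3, 1706: 12 days.
Total: 2415 days.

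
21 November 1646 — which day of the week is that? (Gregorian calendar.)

Doomsday rule: the anchor day for the 1600s is Tuesday. For year 46: 46÷12 = 3 r 10, and 10÷4 = 2, so 3+10+2 = 15.
Tuesday + 15 ≡ Wednesday — that's 1646's doomsday.
In November the doomsday date is Nov 7.
Nov 21 is 14 days after Nov 7; 14 mod 7 = 0, so Wednesday + 0 = Wednesday.

Wednesday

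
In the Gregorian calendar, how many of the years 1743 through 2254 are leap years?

124

Multiples of 4 in [1743,2254]: 128.
Of those, multiples of 100: 5 (not leap unless ÷400).
Multiples of 400: 1.
Leap years = 128 − 5 + 1 = 124.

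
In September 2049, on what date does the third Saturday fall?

September 1, 2049 is a Wednesday.
The first Saturday is therefore September 4 (3 days later).
The third Saturday is 4 + 2×7 = September 18.

September 18, 2049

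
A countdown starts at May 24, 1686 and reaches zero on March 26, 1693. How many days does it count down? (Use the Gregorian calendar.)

May 24, 1686 → May 24, 1687: 365 days.
May 24, 1687 → May 24, 1688: 366 days (Feb 29, 1688 is in that span).
May 24, 1688 → May 24, 1689: 365 days.
May 24, 1689 → May 24, 1690: 365 days.
May 24, 1690 → May 24, 1691: 365 days.
May 24, 1691 → May 24, 1692: 366 days (Feb 29, 1692 is in that span).
May 24, 1692 → Jun 24, 1692: 31 days (May has 31).
Jun 24, 1692 → Jul 24, 1692: 30 days (June has 30).
Jul 24, 1692 → Aug 24, 1692: 31 days (July has 31).
Aug 24, 1692 → Sep 24, 1692: 31 days (August has 31).
Sep 24, 1692 → Oct 24, 1692: 30 days (September has 30).
Oct 24, 1692 → Nov 24, 1692: 31 days (October has 31).
Nov 24, 1692 → Dec 24, 1692: 30 days (November has 30).
Dec 24, 1692 → Jan 24, 1693: 31 days (December has 31).
Jan 24, 1693 → Feb 24, 1693: 31 days (January has 31).
Feb 24, 1693 → Mar 24, 1693: 28 days (February has 28).
Mar 24, 1693 → Mar 26, 1693: 2 days.
Total: 2498 days.

2498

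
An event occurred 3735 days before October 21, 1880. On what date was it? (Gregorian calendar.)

July 31, 1870

−366 (one year; includes Feb 29, 1880) → Oct 21, 1879 (3369 left).
−365 (one year) → Oct 21, 1878 (3004 left).
−365 (one year) → Oct 21, 1877 (2639 left).
−365 (one year) → Oct 21, 1876 (2274 left).
−366 (one year; includes Feb 29, 1876) → Oct 21, 1875 (1908 left).
−365 (one year) → Oct 21, 1874 (1543 left).
−365 (one year) → Oct 21, 1873 (1178 left).
−365 (one year) → Oct 21, 1872 (813 left).
−366 (one year; includes Feb 29, 1872) → Oct 21, 1871 (447 left).
−365 (one year) → Oct 21, 1870 (82 left).
−21 → Sep 30, 1870 (end of Sep, 30 days; 61 left).
−30 → Aug 31, 1870 (end of Aug, 31 days; 31 left).
−31 → Jul 31, 1870 (end of Jul, 31 days; 0 left).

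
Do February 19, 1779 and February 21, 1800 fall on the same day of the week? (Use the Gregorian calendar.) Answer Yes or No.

Yes

From Feb 19, 1779 to Feb 21, 1800 is 7672 days.
7672 mod 7 = 0, so they are the same weekday.
(Feb 19, 1779 is a Friday; Feb 21, 1800 is a Friday.)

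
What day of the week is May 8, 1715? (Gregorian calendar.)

Wednesday

Doomsday rule: the anchor day for the 1700s is Sunday. For year 15: 15÷12 = 1 r 3, and 3÷4 = 0, so 1+3+0 = 4.
Sunday + 4 ≡ Thursday — that's 1715's doomsday.
In May the doomsday date is May 9.
May 8 is 1 day before May 9; 1 mod 7 = 1, so Thursday − 1 = Wednesday.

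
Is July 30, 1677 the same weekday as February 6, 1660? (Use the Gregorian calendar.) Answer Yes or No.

From Feb 6, 1660 to Jul 30, 1677 is 6384 days.
6384 mod 7 = 0, so they are the same weekday.
(Feb 6, 1660 is a Friday; Jul 30, 1677 is a Friday.)

Yes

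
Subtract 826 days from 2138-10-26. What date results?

July 22, 2136

−365 (one year) → Oct 26, 2137 (461 left).
−365 (one year) → Oct 26, 2136 (96 left).
−26 → Sep 30, 2136 (end of Sep, 30 days; 70 left).
−30 → Aug 31, 2136 (end of Aug, 31 days; 40 left).
−31 → Jul 31, 2136 (end of Jul, 31 days; 9 left).
−9 → Jul 22, 2136.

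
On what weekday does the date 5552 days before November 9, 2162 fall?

Nov 9, 2162 is a Tuesday.
5552 mod 7 = 1, so 5552 days before a Tuesday is Tuesday − 1 = Monday.

Monday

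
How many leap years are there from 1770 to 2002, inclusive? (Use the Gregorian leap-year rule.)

56

Multiples of 4 in [1770,2002]: 58.
Of those, multiples of 100: 3 (not leap unless ÷400).
Multiples of 400: 1.
Leap years = 58 − 3 + 1 = 56.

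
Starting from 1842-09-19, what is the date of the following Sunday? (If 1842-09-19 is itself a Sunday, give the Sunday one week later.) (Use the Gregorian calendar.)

September 25, 1842

Sep 19, 1842 is a Monday.
From Monday to the next Sunday is 6 days.
Sep 19, 1842 + 6 = Sep 25, 1842.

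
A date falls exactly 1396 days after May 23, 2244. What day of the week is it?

Sunday

May 23, 2244 is a Thursday.
1396 mod 7 = 3, so 1396 days after a Thursday is Thursday + 3 = Sunday.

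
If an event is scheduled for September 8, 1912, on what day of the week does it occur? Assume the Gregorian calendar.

Doomsday rule: the anchor day for the 1900s is Wednesday. For year 12: 12÷12 = 1 r 0, and 0÷4 = 0, so 1+0+0 = 1.
Wednesday + 1 ≡ Thursday — that's 1912's doomsday.
In September the doomsday date is Sep 5.
Sep 8 is 3 days after Sep 5; 3 mod 7 = 3, so Thursday + 3 = Sunday.

Sunday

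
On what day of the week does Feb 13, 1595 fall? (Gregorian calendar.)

Doomsday rule: the anchor day for the 1500s is Wednesday. For year 95: 95÷12 = 7 r 11, and 11÷4 = 2, so 7+11+2 = 20.
Wednesday + 20 ≡ Tuesday — that's 1595's doomsday.
In February the doomsday date is Feb 28 (1595 is not a leap year).
Feb 13 is 15 days before Feb 28; 15 mod 7 = 1, so Tuesday − 1 = Monday.

Monday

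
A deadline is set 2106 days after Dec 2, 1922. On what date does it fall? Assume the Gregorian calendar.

September 7, 1928

+365 (one year) → Dec 2, 1923 (1741 left).
+366 (one year; includes Feb 29, 1924) → Dec 2, 1924 (1375 left).
+365 (one year) → Dec 2, 1925 (1010 left).
+365 (one year) → Dec 2, 1926 (645 left).
+365 (one year) → Dec 2, 1927 (280 left).
Dec has 31 days: +30 → Jan 1, 1928 (250 left).
Jan has 31 days: +31 → Feb 1, 1928 (219 left).
Feb has 29 days: +29 → Mar 1, 1928 (190 left).
Mar has 31 days: +31 → Apr 1, 1928 (159 left).
Apr has 30 days: +30 → May 1, 1928 (129 left).
May has 31 days: +31 → Jun 1, 1928 (98 left).
Jun has 30 days: +30 → Jul 1, 1928 (68 left).
Jul has 31 days: +31 → Aug 1, 1928 (37 left).
Aug has 31 days: +31 → Sep 1, 1928 (6 left).
+6 → Sep 7, 1928.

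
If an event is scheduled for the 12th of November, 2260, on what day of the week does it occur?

Monday

Doomsday rule: the anchor day for the 2200s is Friday. For year 60: 60÷12 = 5 r 0, and 0÷4 = 0, so 5+0+0 = 5.
Friday + 5 ≡ Wednesday — that's 2260's doomsday.
In November the doomsday date is Nov 7.
Nov 12 is 5 days after Nov 7; 5 mod 7 = 5, so Wednesday + 5 = Monday.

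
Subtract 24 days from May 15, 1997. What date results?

April 21, 1997

−15 → Apr 30, 1997 (end of Apr, 30 days; 9 left).
−9 → Apr 21, 1997.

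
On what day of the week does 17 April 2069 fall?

January 1, 2069 is a Tuesday.
Jan 1, 2069 → Feb 1, 2069: 31 days (January has 31).
Feb 1, 2069 → Mar 1, 2069: 28 days (February has 28).
Mar 1, 2069 → Apr 1, 2069: 31 days (March has 31).
Apr 1, 2069 → Apr 17, 2069: 16 days.
Total: 106 days.
106 mod 7 = 1, so Tuesday + 1 = Wednesday.

Wednesday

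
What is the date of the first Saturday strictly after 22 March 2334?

Mar 22, 2334 is a Thursday.
From Thursday to the next Saturday is 2 days.
Mar 22, 2334 + 2 = Mar 24, 2334.

March 24, 2334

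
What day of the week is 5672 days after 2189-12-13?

First find the weekday of Dec 13, 2189. Doomsday rule: the anchor day for the 2100s is Sunday. For year 89: 89÷12 = 7 r 5, and 5÷4 = 1, so 7+5+1 = 13.
Sunday + 13 ≡ Saturday — that's 2189's doomsday.
In December the doomsday date is Dec 12.
Dec 13 is 1 day after Dec 12; 1 mod 7 = 1, so Saturday + 1 = Sunday.
5672 mod 7 = 2, so 5672 days after a Sunday is Sunday + 2 = Tuesday.

Tuesday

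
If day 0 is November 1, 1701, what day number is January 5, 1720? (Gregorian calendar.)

Nov 1, 1701 → Nov 1, 1702: 365 days.
Nov 1, 1702 → Nov 1, 1703: 365 days.
Nov 1, 1703 → Nov 1, 1704: 366 days (Feb 29, 1704 is in that span).
Nov 1, 1704 → Nov 1, 1705: 365 days.
Nov 1, 1705 → Nov 1, 1706: 365 days.
Nov 1, 1706 → Nov 1, 1707: 365 days.
Nov 1, 1707 → Nov 1, 1708: 366 days (Feb 29, 1708 is in that span).
Nov 1, 1708 → Nov 1, 1709: 365 days.
Nov 1, 1709 → Nov 1, 1710: 365 days.
Nov 1, 1710 → Nov 1, 1711: 365 days.
Nov 1, 1711 → Nov 1, 1712: 366 days (Feb 29, 1712 is in that span).
Nov 1, 1712 → Nov 1, 1713: 365 days.
Nov 1, 1713 → Nov 1, 1714: 365 days.
Nov 1, 1714 → Nov 1, 1715: 365 days.
Nov 1, 1715 → Nov 1, 1716: 366 days (Feb 29, 1716 is in that span).
Nov 1, 1716 → Nov 1, 1717: 365 days.
Nov 1, 1717 → Nov 1, 1718: 365 days.
Nov 1, 1718 → Nov 1, 1719: 365 days.
Nov 1, 1719 → Dec 1, 1719: 30 days (November has 30).
Dec 1, 1719 → Jan 1, 1720: 31 days (December has 31).
Jan 1, 1720 → Jan 5, 1720: 4 days.
Total: 6639 days.

6639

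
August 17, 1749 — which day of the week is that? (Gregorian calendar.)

Sunday

Doomsday rule: the anchor day for the 1700s is Sunday. For year 49: 49÷12 = 4 r 1, and 1÷4 = 0, so 4+1+0 = 5.
Sunday + 5 ≡ Friday — that's 1749's doomsday.
In August the doomsday date is Aug 8.
Aug 17 is 9 days after Aug 8; 9 mod 7 = 2, so Friday + 2 = Sunday.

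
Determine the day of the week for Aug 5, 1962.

Sunday

January 1, 1962 is a Monday.
Jan 1, 1962 → Feb 1, 1962: 31 days (January has 31).
Feb 1, 1962 → Mar 1, 1962: 28 days (February has 28).
Mar 1, 1962 → Apr 1, 1962: 31 days (March has 31).
Apr 1, 1962 → May 1, 1962: 30 days (April has 30).
May 1, 1962 → Jun 1, 1962: 31 days (May has 31).
Jun 1, 1962 → Jul 1, 1962: 30 days (June has 30).
Jul 1, 1962 → Aug 1, 1962: 31 days (July has 31).
Aug 1, 1962 → Aug 5, 1962: 4 days.
Total: 216 days.
216 mod 7 = 6, so Monday + 6 = Sunday.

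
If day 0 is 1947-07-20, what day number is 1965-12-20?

Jul 20, 1947 → Jul 20, 1948: 366 days (Feb 29, 1948 is in that span).
Jul 20, 1948 → Jul 20, 1949: 365 days.
Jul 20, 1949 → Jul 20, 1950: 365 days.
Jul 20, 1950 → Jul 20, 1951: 365 days.
Jul 20, 1951 → Jul 20, 1952: 366 days (Feb 29, 1952 is in that span).
Jul 20, 1952 → Jul 20, 1953: 365 days.
Jul 20, 1953 → Jul 20, 1954: 365 days.
Jul 20, 1954 → Jul 20, 1955: 365 days.
Jul 20, 1955 → Jul 20, 1956: 366 days (Feb 29, 1956 is in that span).
Jul 20, 1956 → Jul 20, 1957: 365 days.
Jul 20, 1957 → Jul 20, 1958: 365 days.
Jul 20, 1958 → Jul 20, 1959: 365 days.
Jul 20, 1959 → Jul 20, 1960: 366 days (Feb 29, 1960 is in that span).
Jul 20, 1960 → Jul 20, 1961: 365 days.
Jul 20, 1961 → Jul 20, 1962: 365 days.
Jul 20, 1962 → Jul 20, 1963: 365 days.
Jul 20, 1963 → Jul 20, 1964: 366 days (Feb 29, 1964 is in that span).
Jul 20, 1964 → Jul 20, 1965: 365 days.
Jul 20, 1965 → Aug 20, 1965: 31 days (July has 31).
Aug 20, 1965 → Sep 20, 1965: 31 days (August has 31).
Sep 20, 1965 → Oct 20, 1965: 30 days (September has 30).
Oct 20, 1965 → Nov 20, 1965: 31 days (October has 31).
Nov 20, 1965 → Dec 20, 1965: 30 days.
Total: 6728 days.

6728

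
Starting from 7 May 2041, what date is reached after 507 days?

September 26, 2042

+365 (one year) → May 7, 2042 (142 left).
May has 31 days: +25 → Jun 1, 2042 (117 left).
Jun has 30 days: +30 → Jul 1, 2042 (87 left).
Jul has 31 days: +31 → Aug 1, 2042 (56 left).
Aug has 31 days: +31 → Sep 1, 2042 (25 left).
+25 → Sep 26, 2042.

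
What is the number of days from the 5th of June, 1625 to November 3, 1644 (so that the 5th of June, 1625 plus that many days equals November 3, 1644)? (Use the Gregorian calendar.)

Jun 5, 1625 → Jun 5, 1626: 365 days.
Jun 5, 1626 → Jun 5, 1627: 365 days.
Jun 5, 1627 → Jun 5, 1628: 366 days (Feb 29, 1628 is in that span).
Jun 5, 1628 → Jun 5, 1629: 365 days.
Jun 5, 1629 → Jun 5, 1630: 365 days.
Jun 5, 1630 → Jun 5, 1631: 365 days.
Jun 5, 1631 → Jun 5, 1632: 366 days (Feb 29, 1632 is in that span).
Jun 5, 1632 → Jun 5, 1633: 365 days.
Jun 5, 1633 → Jun 5, 1634: 365 days.
Jun 5, 1634 → Jun 5, 1635: 365 days.
Jun 5, 1635 → Jun 5, 1636: 366 days (Feb 29, 1636 is in that span).
Jun 5, 1636 → Jun 5, 1637: 365 days.
Jun 5, 1637 → Jun 5, 1638: 365 days.
Jun 5, 1638 → Jun 5, 1639: 365 days.
Jun 5, 1639 → Jun 5, 1640: 366 days (Feb 29, 1640 is in that span).
Jun 5, 1640 → Jun 5, 1641: 365 days.
Jun 5, 1641 → Jun 5, 1642: 365 days.
Jun 5, 1642 → Jun 5, 1643: 365 days.
Jun 5, 1643 → Jun 5, 1644: 366 days (Feb 29, 1644 is in that span).
Jun 5, 1644 → Jul 5, 1644: 30 days (June has 30).
Jul 5, 1644 → Aug 5, 1644: 31 days (July has 31).
Aug 5, 1644 → Sep 5, 1644: 31 days (August has 31).
Sep 5, 1644 → Oct 5, 1644: 30 days (September has 30).
Oct 5, 1644 → Nov 3, 1644: 29 days.
Total: 7091 days.

7091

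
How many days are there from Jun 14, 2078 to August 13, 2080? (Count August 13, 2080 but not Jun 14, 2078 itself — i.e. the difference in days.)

791

Jun 14, 2078 → Jun 14, 2079: 365 days.
Jun 14, 2079 → Jun 14, 2080: 366 days (Feb 29, 2080 is in that span).
Jun 14, 2080 → Jul 14, 2080: 30 days (June has 30).
Jul 14, 2080 → Aug 13, 2080: 30 days.
Total: 791 days.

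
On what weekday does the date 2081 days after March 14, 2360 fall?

First find the weekday of Mar 14, 2360. Doomsday rule: the anchor day for the 2300s is Wednesday. For year 60: 60÷12 = 5 r 0, and 0÷4 = 0, so 5+0+0 = 5.
Wednesday + 5 ≡ Monday — that's 2360's doomsday.
In March the doomsday date is Mar 14.
Mar 14 is the doomsday itself: Monday.
2081 mod 7 = 2, so 2081 days after a Monday is Monday + 2 = Wednesday.

Wednesday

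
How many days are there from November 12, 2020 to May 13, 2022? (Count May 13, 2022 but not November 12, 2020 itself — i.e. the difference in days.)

547

Nov 12, 2020 → Nov 12, 2021: 365 days.
Nov 12, 2021 → Dec 12, 2021: 30 days (November has 30).
Dec 12, 2021 → Jan 12, 2022: 31 days (December has 31).
Jan 12, 2022 → Feb 12, 2022: 31 days (January has 31).
Feb 12, 2022 → Mar 12, 2022: 28 days (February has 28).
Mar 12, 2022 → Apr 12, 2022: 31 days (March has 31).
Apr 12, 2022 → May 12, 2022: 30 days (April has 30).
May 12, 2022 → May 13, 2022: 1 days.
Total: 547 days.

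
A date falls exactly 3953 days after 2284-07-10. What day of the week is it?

Tuesday

First find the weekday of Jul 10, 2284. Doomsday rule: the anchor day for the 2200s is Friday. For year 84: 84÷12 = 7 r 0, and 0÷4 = 0, so 7+0+0 = 7.
Friday + 7 ≡ Friday — that's 2284's doomsday.
In July the doomsday date is Jul 11.
Jul 10 is 1 day before Jul 11; 1 mod 7 = 1, so Friday − 1 = Thursday.
3953 mod 7 = 5, so 3953 days after a Thursday is Thursday + 5 = Tuesday.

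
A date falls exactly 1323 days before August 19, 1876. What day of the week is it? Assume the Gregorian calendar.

Aug 19, 1876 is a Saturday.
1323 mod 7 = 0, so 1323 days before a Saturday is Saturday − 0 = Saturday.

Saturday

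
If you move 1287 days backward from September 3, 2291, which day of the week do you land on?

Sep 3, 2291 is a Thursday.
1287 mod 7 = 6, so 1287 days before a Thursday is Thursday − 6 = Friday.

Friday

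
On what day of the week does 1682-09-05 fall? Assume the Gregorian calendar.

Doomsday rule: the anchor day for the 1600s is Tuesday. For year 82: 82÷12 = 6 r 10, and 10÷4 = 2, so 6+10+2 = 18.
Tuesday + 18 ≡ Saturday — that's 1682's doomsday.
In September the doomsday date is Sep 5.
Sep 5 is the doomsday itself: Saturday.

Saturday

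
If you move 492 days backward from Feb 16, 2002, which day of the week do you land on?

First find the weekday of Feb 16, 2002. Doomsday rule: the anchor day for the 2000s is Tuesday. For year 02: 2÷12 = 0 r 2, and 2÷4 = 0, so 0+2+0 = 2.
Tuesday + 2 ≡ Thursday — that's 2002's doomsday.
In February the doomsday date is Feb 28 (2002 is not a leap year).
Feb 16 is 12 days before Feb 28; 12 mod 7 = 5, so Thursday − 5 = Saturday.
492 mod 7 = 2, so 492 days before a Saturday is Saturday − 2 = Thursday.

Thursday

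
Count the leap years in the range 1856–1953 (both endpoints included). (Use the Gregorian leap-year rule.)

24

Multiples of 4 in [1856,1953]: 25.
Of those, multiples of 100: 1 (not leap unless ÷400).
Multiples of 400: 0.
Leap years = 25 − 1 + 0 = 24.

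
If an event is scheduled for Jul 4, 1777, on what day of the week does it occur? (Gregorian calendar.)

Doomsday rule: the anchor day for the 1700s is Sunday. For year 77: 77÷12 = 6 r 5, and 5÷4 = 1, so 6+5+1 = 12.
Sunday + 12 ≡ Friday — that's 1777's doomsday.
In July the doomsday date is Jul 11.
Jul 4 is 7 days before Jul 11; 7 mod 7 = 0, so Friday − 0 = Friday.

Friday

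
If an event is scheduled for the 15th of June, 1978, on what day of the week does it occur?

Thursday

Doomsday rule: the anchor day for the 1900s is Wednesday. For year 78: 78÷12 = 6 r 6, and 6÷4 = 1, so 6+6+1 = 13.
Wednesday + 13 ≡ Tuesday — that's 1978's doomsday.
In June the doomsday date is Jun 6.
Jun 15 is 9 days after Jun 6; 9 mod 7 = 2, so Tuesday + 2 = Thursday.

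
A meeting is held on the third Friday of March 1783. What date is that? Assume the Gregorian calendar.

March 21, 1783

March 1, 1783 is a Saturday.
The first Friday is therefore March 7 (6 days later).
The third Friday is 7 + 2×7 = March 21.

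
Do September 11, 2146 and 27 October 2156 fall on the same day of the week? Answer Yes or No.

From Sep 11, 2146 to Oct 27, 2156 is 3699 days.
3699 mod 7 = 3, so they are different weekdays.
(Sep 11, 2146 is a Sunday; Oct 27, 2156 is a Wednesday.)

No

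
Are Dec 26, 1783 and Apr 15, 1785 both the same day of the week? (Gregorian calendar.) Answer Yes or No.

Yes

From Dec 26, 1783 to Apr 15, 1785 is 476 days.
476 mod 7 = 0, so they are the same weekday.
(Dec 26, 1783 is a Friday; Apr 15, 1785 is a Friday.)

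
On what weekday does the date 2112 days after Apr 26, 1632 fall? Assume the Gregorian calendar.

Saturday

First find the weekday of Apr 26, 1632. Doomsday rule: the anchor day for the 1600s is Tuesday. For year 32: 32÷12 = 2 r 8, and 8÷4 = 2, so 2+8+2 = 12.
Tuesday + 12 ≡ Sunday — that's 1632's doomsday.
In April the doomsday date is Apr 4.
Apr 26 is 22 days after Apr 4; 22 mod 7 = 1, so Sunday + 1 = Monday.
2112 mod 7 = 5, so 2112 days after a Monday is Monday + 5 = Saturday.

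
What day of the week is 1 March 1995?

Wednesday

January 1, 1995 is a Sunday.
Jan 1, 1995 → Feb 1, 1995: 31 days (January has 31).
Feb 1, 1995 → Mar 1, 1995: 28 days.
Total: 59 days.
59 mod 7 = 3, so Sunday + 3 = Wednesday.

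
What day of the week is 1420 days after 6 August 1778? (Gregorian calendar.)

First find the weekday of Aug 6, 1778. Doomsday rule: the anchor day for the 1700s is Sunday. For year 78: 78÷12 = 6 r 6, and 6÷4 = 1, so 6+6+1 = 13.
Sunday + 13 ≡ Saturday — that's 1778's doomsday.
In August the doomsday date is Aug 8.
Aug 6 is 2 days before Aug 8; 2 mod 7 = 2, so Saturday − 2 = Thursday.
1420 mod 7 = 6, so 1420 days after a Thursday is Thursday + 6 = Wednesday.

Wednesday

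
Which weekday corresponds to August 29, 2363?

Doomsday rule: the anchor day for the 2300s is Wednesday. For year 63: 63÷12 = 5 r 3, and 3÷4 = 0, so 5+3+0 = 8.
Wednesday + 8 ≡ Thursday — that's 2363's doomsday.
In August the doomsday date is Aug 8.
Aug 29 is 21 days after Aug 8; 21 mod 7 = 0, so Thursday + 0 = Thursday.

Thursday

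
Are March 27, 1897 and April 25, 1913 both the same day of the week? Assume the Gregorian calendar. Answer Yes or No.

No

From Mar 27, 1897 to Apr 25, 1913 is 5872 days.
5872 mod 7 = 6, so they are different weekdays.
(Mar 27, 1897 is a Saturday; Apr 25, 1913 is a Friday.)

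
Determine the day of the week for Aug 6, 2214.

Saturday

Doomsday rule: the anchor day for the 2200s is Friday. For year 14: 14÷12 = 1 r 2, and 2÷4 = 0, so 1+2+0 = 3.
Friday + 3 ≡ Monday — that's 2214's doomsday.
In August the doomsday date is Aug 8.
Aug 6 is 2 days before Aug 8; 2 mod 7 = 2, so Monday − 2 = Saturday.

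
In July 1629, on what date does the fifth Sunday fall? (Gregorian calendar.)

July 1, 1629 is a Sunday.
The first Sunday is therefore July 1 (same day).
The fifth Sunday is 1 + 4×7 = July 29.

July 29, 1629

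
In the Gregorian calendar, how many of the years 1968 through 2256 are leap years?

71

Multiples of 4 in [1968,2256]: 73.
Of those, multiples of 100: 3 (not leap unless ÷400).
Multiples of 400: 1.
Leap years = 73 − 3 + 1 = 71.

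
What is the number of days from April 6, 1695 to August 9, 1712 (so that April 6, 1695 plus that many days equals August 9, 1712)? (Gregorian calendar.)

6334

Apr 6, 1695 → Apr 6, 1696: 366 days (Feb 29, 1696 is in that span).
Apr 6, 1696 → Apr 6, 1697: 365 days.
Apr 6, 1697 → Apr 6, 1698: 365 days.
Apr 6, 1698 → Apr 6, 1699: 365 days.
Apr 6, 1699 → Apr 6, 1700: 365 days.
Apr 6, 1700 → Apr 6, 1701: 365 days.
Apr 6, 1701 → Apr 6, 1702: 365 days.
Apr 6, 1702 → Apr 6, 1703: 365 days.
Apr 6, 1703 → Apr 6, 1704: 366 days (Feb 29, 1704 is in that span).
Apr 6, 1704 → Apr 6, 1705: 365 days.
Apr 6, 1705 → Apr 6, 1706: 365 days.
Apr 6, 1706 → Apr 6, 1707: 365 days.
Apr 6, 1707 → Apr 6, 1708: 366 days (Feb 29, 1708 is in that span).
Apr 6, 1708 → Apr 6, 1709: 365 days.
Apr 6, 1709 → Apr 6, 1710: 365 days.
Apr 6, 1710 → Apr 6, 1711: 365 days.
Apr 6, 1711 → Apr 6, 1712: 366 days (Feb 29, 1712 is in that span).
Apr 6, 1712 → May 6, 1712: 30 days (April has 30).
May 6, 1712 → Jun 6, 1712: 31 days (May has 31).
Jun 6, 1712 → Jul 6, 1712: 30 days (June has 30).
Jul 6, 1712 → Aug 6, 1712: 31 days (July has 31).
Aug 6, 1712 → Aug 9, 1712: 3 days.
Total: 6334 days.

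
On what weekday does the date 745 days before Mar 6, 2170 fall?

Mar 6, 2170 is a Tuesday.
745 mod 7 = 3, so 745 days before a Tuesday is Tuesday − 3 = Saturday.

Saturday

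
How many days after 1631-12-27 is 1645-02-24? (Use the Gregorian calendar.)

Dec 27, 1631 → Dec 27, 1632: 366 days (Feb 29, 1632 is in that span).
Dec 27, 1632 → Dec 27, 1633: 365 days.
Dec 27, 1633 → Dec 27, 1634: 365 days.
Dec 27, 1634 → Dec 27, 1635: 365 days.
Dec 27, 1635 → Dec 27, 1636: 366 days (Feb 29, 1636 is in that span).
Dec 27, 1636 → Dec 27, 1637: 365 days.
Dec 27, 1637 → Dec 27, 1638: 365 days.
Dec 27, 1638 → Dec 27, 1639: 365 days.
Dec 27, 1639 → Dec 27, 1640: 366 days (Feb 29, 1640 is in that span).
Dec 27, 1640 → Dec 27, 1641: 365 days.
Dec 27, 1641 → Dec 27, 1642: 365 days.
Dec 27, 1642 → Dec 27, 1643: 365 days.
Dec 27, 1643 → Dec 27, 1644: 366 days (Feb 29, 1644 is in that span).
Dec 27, 1644 → Jan 27, 1645: 31 days (December has 31).
Jan 27, 1645 → Feb 24, 1645: 28 days.
Total: 4808 days.

4808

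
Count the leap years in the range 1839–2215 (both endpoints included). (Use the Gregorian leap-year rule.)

91

Multiples of 4 in [1839,2215]: 94.
Of those, multiples of 100: 4 (not leap unless ÷400).
Multiples of 400: 1.
Leap years = 94 − 4 + 1 = 91.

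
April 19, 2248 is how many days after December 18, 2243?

1584

Dec 18, 2243 → Dec 18, 2244: 366 days (Feb 29, 2244 is in that span).
Dec 18, 2244 → Dec 18, 2245: 365 days.
Dec 18, 2245 → Dec 18, 2246: 365 days.
Dec 18, 2246 → Dec 18, 2247: 365 days.
Dec 18, 2247 → Jan 18, 2248: 31 days (December has 31).
Jan 18, 2248 → Feb 18, 2248: 31 days (January has 31).
Feb 18, 2248 → Mar 18, 2248: 29 days (February has 29).
Mar 18, 2248 → Apr 18, 2248: 31 days (March has 31).
Apr 18, 2248 → Apr 19, 2248: 1 days.
Total: 1584 days.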